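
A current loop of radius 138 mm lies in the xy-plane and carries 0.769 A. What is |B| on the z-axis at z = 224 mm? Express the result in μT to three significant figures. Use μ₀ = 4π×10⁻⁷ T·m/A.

On the axis of a circular loop, B = μ₀IR² / [2(R²+z²)^(3/2)].
R² + z² = (0.138)² + (0.224)² = 0.06922 m², and (R²+z²)^(3/2) = 1.82×10⁻² m³.
B = (4π×10⁻⁷ × 0.769 × 0.01904) / (2 × 1.82×10⁻²) = 5.05×10⁻⁷ T.

B ≈ 0.505 μT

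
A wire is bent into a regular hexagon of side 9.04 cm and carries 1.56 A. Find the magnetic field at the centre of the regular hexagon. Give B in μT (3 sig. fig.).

B ≈ 12.0 μT

Each side is a finite straight segment at perpendicular distance d = a/(2 tan(π/6)) = 0.07829 m from the centre, with end-angles ±π/6.
One side contributes B₁ = (μ₀I/4πd)·2 sin(π/6) = 1.99×10⁻⁶ T.
All 6 sides add in the same direction: B = 6 × 1.99×10⁻⁶ = 1.20×10⁻⁵ T.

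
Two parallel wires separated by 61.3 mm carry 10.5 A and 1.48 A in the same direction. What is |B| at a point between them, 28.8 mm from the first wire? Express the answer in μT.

Each long wire gives B = μ₀I/(2πd). Distances are d₁ = 0.0288 m and d₂ = 0.0325 m.
B₁ = 7.29×10⁻⁵ T, B₂ = 9.11×10⁻⁶ T.
Between parallel currents the two contributions point in opposite directions, so they subtract. B = |B₁ − B₂| = |7.29×10⁻⁵ − 9.11×10⁻⁶| = 6.38×10⁻⁵ T.

B ≈ 63.8 μT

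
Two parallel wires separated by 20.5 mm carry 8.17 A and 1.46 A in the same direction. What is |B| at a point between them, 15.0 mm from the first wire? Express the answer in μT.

B ≈ 55.8 μT

Each long wire gives B = μ₀I/(2πd). Distances are d₁ = 0.015 m and d₂ = 0.0055 m.
B₁ = 1.09×10⁻⁴ T, B₂ = 5.31×10⁻⁵ T.
Between parallel currents the two contributions point in opposite directions, so they subtract. B = |B₁ − B₂| = |1.09×10⁻⁴ − 5.31×10⁻⁵| = 5.58×10⁻⁵ T.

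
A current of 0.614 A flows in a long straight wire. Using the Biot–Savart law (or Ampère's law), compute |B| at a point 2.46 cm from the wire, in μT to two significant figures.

B ≈ 5.0 μT

For an infinitely long straight wire, B = μ₀I/(2πd).
B = (4π×10⁻⁷ × 0.614) / (2π × 0.0246) = 4.99×10⁻⁶ T.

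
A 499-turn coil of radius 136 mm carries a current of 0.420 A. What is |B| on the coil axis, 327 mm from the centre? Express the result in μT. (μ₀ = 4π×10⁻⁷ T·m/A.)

For an N-turn flat coil, B = Nμ₀IR²/[2(R²+z²)^(3/2)] with R = 0.136 m, z = 0.327 m.
B = 499 × 1.10×10⁻⁷ T = 5.48×10⁻⁵ T.

B ≈ 54.8 μT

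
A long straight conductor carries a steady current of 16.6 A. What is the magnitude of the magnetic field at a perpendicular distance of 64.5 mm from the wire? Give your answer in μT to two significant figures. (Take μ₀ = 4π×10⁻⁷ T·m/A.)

For an infinitely long straight wire, B = μ₀I/(2πd).
B = (4π×10⁻⁷ × 16.6) / (2π × 0.0645) = 5.15×10⁻⁵ T.

B ≈ 51 μT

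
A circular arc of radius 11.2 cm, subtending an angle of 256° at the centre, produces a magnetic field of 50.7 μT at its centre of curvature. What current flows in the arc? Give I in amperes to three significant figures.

I ≈ 12.7 A

For a circular arc, B = μ₀Iφ/(4πR) with φ in radians; here φ = 4.468 rad.
So I = 4πRB/(μ₀φ) = 4π × 0.112 × 5.07×10⁻⁵ / (4π×10⁻⁷ × 4.468) = 12.7 A.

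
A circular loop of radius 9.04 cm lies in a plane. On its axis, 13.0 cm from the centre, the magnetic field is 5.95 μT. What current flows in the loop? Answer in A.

I ≈ 4.60 A

On the axis of a loop, B = μ₀IR²/[2(R²+z²)^(3/2)], so I = 2B(R²+z²)^(3/2)/(μ₀R²).
R² + z² = 0.008172 + 0.0169 = 0.02507 m²; raised to 3/2 gives 3.97×10⁻³ m³.
I = 2 × 5.95×10⁻⁶ × 3.97×10⁻³ / (1.26×10⁻⁶ × 0.008172) = 4.60 A.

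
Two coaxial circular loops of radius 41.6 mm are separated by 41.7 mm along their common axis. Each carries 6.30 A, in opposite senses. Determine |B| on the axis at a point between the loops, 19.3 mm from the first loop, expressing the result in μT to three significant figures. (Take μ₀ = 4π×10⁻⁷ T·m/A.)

Each loop contributes B = μ₀IR²/[2(R²+z²)^(3/2)] on the axis, with z measured from that loop.
Loop 1 (z = 0.0193 m): B₁ = 7.10×10⁻⁵ T. Loop 2 (z = 0.0224 m): B₂ = 6.49×10⁻⁵ T.
The fields oppose: B = |B₁ − B₂| = 6.08×10⁻⁶ T.

B ≈ 6.08 μT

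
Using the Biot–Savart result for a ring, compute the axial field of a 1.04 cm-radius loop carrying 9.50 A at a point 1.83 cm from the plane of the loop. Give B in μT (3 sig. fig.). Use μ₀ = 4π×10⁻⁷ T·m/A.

B ≈ 69.2 μT

On the axis of a circular loop, B = μ₀IR² / [2(R²+z²)^(3/2)].
R² + z² = (0.0104)² + (0.0183)² = 0.0004431 m², and (R²+z²)^(3/2) = 9.33×10⁻⁶ m³.
B = (4π×10⁻⁷ × 9.50 × 0.0001082) / (2 × 9.33×10⁻⁶) = 6.92×10⁻⁵ T.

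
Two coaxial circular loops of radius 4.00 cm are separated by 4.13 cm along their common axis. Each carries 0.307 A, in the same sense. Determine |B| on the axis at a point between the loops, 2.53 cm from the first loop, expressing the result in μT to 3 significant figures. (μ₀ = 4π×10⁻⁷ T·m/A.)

B ≈ 6.77 μT

Each loop contributes B = μ₀IR²/[2(R²+z²)^(3/2)] on the axis, with z measured from that loop.
Loop 1 (z = 0.0253 m): B₁ = 2.91×10⁻⁶ T. Loop 2 (z = 0.016 m): B₂ = 3.86×10⁻⁶ T.
The fields add: B = B₁ + B₂ = 6.77×10⁻⁶ T.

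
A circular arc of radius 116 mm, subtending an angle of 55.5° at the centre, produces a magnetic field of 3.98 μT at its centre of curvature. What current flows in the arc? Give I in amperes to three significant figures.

For a circular arc, B = μ₀Iφ/(4πR) with φ in radians; here φ = 0.9687 rad.
So I = 4πRB/(μ₀φ) = 4π × 0.116 × 3.98×10⁻⁶ / (4π×10⁻⁷ × 0.9687) = 4.77 A.

I ≈ 4.77 A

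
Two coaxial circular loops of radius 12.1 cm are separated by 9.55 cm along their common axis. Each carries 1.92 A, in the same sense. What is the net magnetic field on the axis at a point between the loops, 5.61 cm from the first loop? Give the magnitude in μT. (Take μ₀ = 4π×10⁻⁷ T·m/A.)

B ≈ 16.0 μT

Each loop contributes B = μ₀IR²/[2(R²+z²)^(3/2)] on the axis, with z measured from that loop.
Loop 1 (z = 0.0561 m): B₁ = 7.44×10⁻⁶ T. Loop 2 (z = 0.0394 m): B₂ = 8.57×10⁻⁶ T.
The fields add: B = B₁ + B₂ = 1.60×10⁻⁵ T.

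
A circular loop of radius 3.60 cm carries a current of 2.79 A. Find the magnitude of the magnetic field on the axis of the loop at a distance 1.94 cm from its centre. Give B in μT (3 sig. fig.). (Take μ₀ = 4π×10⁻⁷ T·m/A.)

On the axis of a circular loop, B = μ₀IR² / [2(R²+z²)^(3/2)].
R² + z² = (0.036)² + (0.0194)² = 0.001672 m², and (R²+z²)^(3/2) = 6.84×10⁻⁵ m³.
B = (4π×10⁻⁷ × 2.79 × 0.001296) / (2 × 6.84×10⁻⁵) = 3.32×10⁻⁵ T.

B ≈ 33.2 μT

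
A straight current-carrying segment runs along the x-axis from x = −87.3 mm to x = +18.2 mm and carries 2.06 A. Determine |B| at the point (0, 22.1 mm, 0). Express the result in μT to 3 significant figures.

For a finite straight segment, B = (μ₀I/4πd)(sinθ₁ + sinθ₂), where θ₁, θ₂ are the angles from the perpendicular to each end.
The perpendicular distance is d = 0.0221 m; the end-offsets along the wire are a = 0.0873 m and b = 0.0182 m.
sinθ₁ = 0.0873/√(0.0873²+0.0221²) = 0.9694; sinθ₂ = 0.0182/√(0.0182²+0.0221²) = 0.6357.
B = (4π×10⁻⁷ × 2.06) / (4π × 0.0221) × (0.9694 + 0.6357) = 1.50×10⁻⁵ T.

B ≈ 15.0 μT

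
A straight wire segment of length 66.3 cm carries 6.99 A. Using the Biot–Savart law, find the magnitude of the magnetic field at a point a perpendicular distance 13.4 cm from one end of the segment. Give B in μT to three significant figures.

For a finite straight segment, B = (μ₀I/4πd)(sinθ₁ + sinθ₂), where θ₁, θ₂ are the angles from the perpendicular to each end.
The perpendicular foot is at one end, so the two end-offsets along the wire are 0 and L = 0.663 m.
sinθ₁ = 0/√(0²+0.134²) = 0.0000; sinθ₂ = 0.663/√(0.663²+0.134²) = 0.9802.
B = (4π×10⁻⁷ × 6.99) / (4π × 0.134) × (0.0000 + 0.9802) = 5.11×10⁻⁶ T.

B ≈ 5.11 μT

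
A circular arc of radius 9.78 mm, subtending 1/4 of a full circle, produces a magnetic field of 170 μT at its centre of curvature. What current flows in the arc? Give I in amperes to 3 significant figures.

For a circular arc, B = μ₀Iφ/(4πR) with φ in radians; here φ = 1.571 rad.
So I = 4πRB/(μ₀φ) = 4π × 0.00978 × 1.70×10⁻⁴ / (4π×10⁻⁷ × 1.571) = 10.6 A.

I ≈ 10.6 A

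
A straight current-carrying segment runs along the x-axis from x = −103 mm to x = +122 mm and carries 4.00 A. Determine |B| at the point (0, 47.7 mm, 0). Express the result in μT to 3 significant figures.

B ≈ 15.4 μT

For a finite straight segment, B = (μ₀I/4πd)(sinθ₁ + sinθ₂), where θ₁, θ₂ are the angles from the perpendicular to each end.
The perpendicular distance is d = 0.0477 m; the end-offsets along the wire are a = 0.103 m and b = 0.122 m.
sinθ₁ = 0.103/√(0.103²+0.0477²) = 0.9074; sinθ₂ = 0.122/√(0.122²+0.0477²) = 0.9313.
B = (4π×10⁻⁷ × 4.00) / (4π × 0.0477) × (0.9074 + 0.9313) = 1.54×10⁻⁵ T.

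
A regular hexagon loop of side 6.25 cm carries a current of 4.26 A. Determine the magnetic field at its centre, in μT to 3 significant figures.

B ≈ 47.2 μT

Each side is a finite straight segment at perpendicular distance d = a/(2 tan(π/6)) = 0.05413 m from the centre, with end-angles ±π/6.
One side contributes B₁ = (μ₀I/4πd)·2 sin(π/6) = 7.87×10⁻⁶ T.
All 6 sides add in the same direction: B = 6 × 7.87×10⁻⁶ = 4.72×10⁻⁵ T.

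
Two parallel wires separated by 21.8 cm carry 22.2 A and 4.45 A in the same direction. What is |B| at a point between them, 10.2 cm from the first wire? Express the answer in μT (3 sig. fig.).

B ≈ 35.9 μT

Each long wire gives B = μ₀I/(2πd). Distances are d₁ = 0.102 m and d₂ = 0.116 m.
B₁ = 4.35×10⁻⁵ T, B₂ = 7.67×10⁻⁶ T.
Between parallel currents the two contributions point in opposite directions, so they subtract. B = |B₁ − B₂| = |4.35×10⁻⁵ − 7.67×10⁻⁶| = 3.59×10⁻⁵ T.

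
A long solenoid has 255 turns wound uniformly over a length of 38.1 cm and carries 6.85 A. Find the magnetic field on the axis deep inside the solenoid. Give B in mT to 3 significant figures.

B ≈ 5.76 mT

Inside a long solenoid, B = μ₀nI with n = 669.3 turns/m.
B = 4π×10⁻⁷ × 669.3 × 6.85 = 5.76×10⁻³ T.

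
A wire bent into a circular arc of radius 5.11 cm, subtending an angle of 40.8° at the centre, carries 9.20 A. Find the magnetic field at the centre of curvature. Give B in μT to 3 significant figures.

The Biot–Savart field of a circular arc at its centre is B = μ₀Iφ/(4πR), with φ = 0.7121 rad.
B = (4π×10⁻⁷ × 9.20 × 0.7121) / (4π × 0.0511) = 1.28×10⁻⁵ T.

B ≈ 12.8 μT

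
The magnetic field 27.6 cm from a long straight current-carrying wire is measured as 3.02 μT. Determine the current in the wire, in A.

I ≈ 4.17 A

For a long straight wire B = μ₀I/(2πd), so I = 2πdB/μ₀.
I = 2π × 0.276 × 3.02×10⁻⁶ / (4π×10⁻⁷) = 4.17 A.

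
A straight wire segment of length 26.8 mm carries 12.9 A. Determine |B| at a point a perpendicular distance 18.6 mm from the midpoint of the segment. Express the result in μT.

For a finite straight segment, B = (μ₀I/4πd)(sinθ₁ + sinθ₂), where θ₁, θ₂ are the angles from the perpendicular to each end.
The perpendicular from the point meets the wire at its midpoint, so each end is L/2 = 0.0134 m away along the wire.
sinθ₁ = 0.0134/√(0.0134²+0.0186²) = 0.5845; sinθ₂ = 0.0134/√(0.0134²+0.0186²) = 0.5845.
B = (4π×10⁻⁷ × 12.9) / (4π × 0.0186) × (0.5845 + 0.5845) = 8.11×10⁻⁵ T.

B ≈ 81.1 μT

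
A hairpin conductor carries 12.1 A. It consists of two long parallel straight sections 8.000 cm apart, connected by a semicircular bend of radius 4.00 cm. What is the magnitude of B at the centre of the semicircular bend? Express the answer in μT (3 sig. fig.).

B ≈ 156 μT

The semicircular arc contributes B_arc = μ₀I·π/(4πR) = μ₀I/(4R) = 9.50×10⁻⁵ T.
Each semi-infinite lead is at perpendicular distance R = 0.04 m from the centre, with the perpendicular foot at its near end, so it contributes μ₀I/(4πR); both point the same way, together 6.05×10⁻⁵ T.
Arc and leads all point the same direction: B = 9.50×10⁻⁵ + 6.05×10⁻⁵ = 1.56×10⁻⁴ T.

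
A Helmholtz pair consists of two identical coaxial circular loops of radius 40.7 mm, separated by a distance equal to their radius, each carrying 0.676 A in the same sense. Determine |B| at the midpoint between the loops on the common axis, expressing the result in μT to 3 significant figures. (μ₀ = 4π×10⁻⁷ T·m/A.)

Each loop contributes B = μ₀IR²/[2(R²+z²)^(3/2)] on the axis, with z measured from that loop.
Loop 1 (z = 0.02035 m): B₁ = 7.47×10⁻⁶ T. Loop 2 (z = 0.02035 m): B₂ = 7.47×10⁻⁶ T.
The fields add: B = B₁ + B₂ = 1.49×10⁻⁵ T.

B ≈ 14.9 μT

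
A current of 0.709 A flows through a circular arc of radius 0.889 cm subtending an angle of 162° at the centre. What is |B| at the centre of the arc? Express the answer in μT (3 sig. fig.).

B ≈ 22.5 μT

The Biot–Savart field of a circular arc at its centre is B = μ₀Iφ/(4πR), with φ = 2.827 rad.
B = (4π×10⁻⁷ × 0.709 × 2.827) / (4π × 0.00889) = 2.25×10⁻⁵ T.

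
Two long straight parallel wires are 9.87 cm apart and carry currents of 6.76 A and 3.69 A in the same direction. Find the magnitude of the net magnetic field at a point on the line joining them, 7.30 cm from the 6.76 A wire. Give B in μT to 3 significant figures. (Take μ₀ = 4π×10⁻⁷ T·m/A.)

Each long wire gives B = μ₀I/(2πd). Distances are d₁ = 0.073 m and d₂ = 0.0257 m.
B₁ = 1.85×10⁻⁵ T, B₂ = 2.87×10⁻⁵ T.
Between parallel currents the two contributions point in opposite directions, so they subtract. B = |B₁ − B₂| = |1.85×10⁻⁵ − 2.87×10⁻⁵| = 1.02×10⁻⁵ T.

B ≈ 10.2 μT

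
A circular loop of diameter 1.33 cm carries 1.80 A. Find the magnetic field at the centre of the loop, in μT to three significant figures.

At the centre of a circular loop the Biot–Savart law gives B = μ₀I/(2R) (so R = 0.00665 m).
B = (4π×10⁻⁷ × 1.80) / (2 × 0.00665) = 1.70×10⁻⁴ T.

B ≈ 170 μT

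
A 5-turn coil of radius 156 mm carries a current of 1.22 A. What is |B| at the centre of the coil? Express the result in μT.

B ≈ 24.6 μT

For an N-turn flat coil, B = Nμ₀I/(2R) with R = 0.156 m.
B = 5 × 4.91×10⁻⁶ T = 2.46×10⁻⁵ T.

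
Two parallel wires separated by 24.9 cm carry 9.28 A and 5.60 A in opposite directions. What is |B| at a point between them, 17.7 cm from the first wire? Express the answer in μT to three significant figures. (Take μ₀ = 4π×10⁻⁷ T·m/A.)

B ≈ 26.0 μT

Each long wire gives B = μ₀I/(2πd). Distances are d₁ = 0.177 m and d₂ = 0.072 m.
B₁ = 1.05×10⁻⁵ T, B₂ = 1.56×10⁻⁵ T.
Between antiparallel currents both contributions point the same way, so they add. B = B₁ + B₂ = 1.05×10⁻⁵ + 1.56×10⁻⁵ = 2.60×10⁻⁵ T.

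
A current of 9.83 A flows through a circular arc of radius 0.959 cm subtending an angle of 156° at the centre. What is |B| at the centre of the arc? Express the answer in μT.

B ≈ 279 μT

The Biot–Savart field of a circular arc at its centre is B = μ₀Iφ/(4πR), with φ = 2.723 rad.
B = (4π×10⁻⁷ × 9.83 × 2.723) / (4π × 0.00959) = 2.79×10⁻⁴ T.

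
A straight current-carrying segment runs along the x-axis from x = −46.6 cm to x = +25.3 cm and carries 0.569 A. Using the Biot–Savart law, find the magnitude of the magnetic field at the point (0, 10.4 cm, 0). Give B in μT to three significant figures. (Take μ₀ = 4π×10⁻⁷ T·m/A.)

For a finite straight segment, B = (μ₀I/4πd)(sinθ₁ + sinθ₂), where θ₁, θ₂ are the angles from the perpendicular to each end.
The perpendicular distance is d = 0.104 m; the end-offsets along the wire are a = 0.466 m and b = 0.253 m.
sinθ₁ = 0.466/√(0.466²+0.104²) = 0.9760; sinθ₂ = 0.253/√(0.253²+0.104²) = 0.9249.
B = (4π×10⁻⁷ × 0.569) / (4π × 0.104) × (0.9760 + 0.9249) = 1.04×10⁻⁶ T.

B ≈ 1.04 μT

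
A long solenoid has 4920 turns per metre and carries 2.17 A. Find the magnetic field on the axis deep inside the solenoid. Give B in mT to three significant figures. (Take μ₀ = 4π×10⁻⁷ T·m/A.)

B ≈ 13.4 mT

Inside a long solenoid, B = μ₀nI with n = 4920 turns/m.
B = 4π×10⁻⁷ × 4920 × 2.17 = 1.34×10⁻² T.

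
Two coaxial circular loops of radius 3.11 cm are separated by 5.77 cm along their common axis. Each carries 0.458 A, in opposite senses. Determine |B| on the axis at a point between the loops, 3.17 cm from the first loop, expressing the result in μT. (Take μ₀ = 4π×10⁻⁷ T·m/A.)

B ≈ 1.00 μT

Each loop contributes B = μ₀IR²/[2(R²+z²)^(3/2)] on the axis, with z measured from that loop.
Loop 1 (z = 0.0317 m): B₁ = 3.18×10⁻⁶ T. Loop 2 (z = 0.026 m): B₂ = 4.18×10⁻⁶ T.
The fields oppose: B = |B₁ − B₂| = 1.00×10⁻⁶ T.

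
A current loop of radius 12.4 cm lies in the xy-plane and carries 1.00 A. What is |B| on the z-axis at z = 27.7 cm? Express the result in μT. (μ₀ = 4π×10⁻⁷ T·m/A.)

B ≈ 0.346 μT

On the axis of a circular loop, B = μ₀IR² / [2(R²+z²)^(3/2)].
R² + z² = (0.124)² + (0.277)² = 0.09211 m², and (R²+z²)^(3/2) = 2.80×10⁻² m³.
B = (4π×10⁻⁷ × 1.00 × 0.01538) / (2 × 2.80×10⁻²) = 3.46×10⁻⁷ T.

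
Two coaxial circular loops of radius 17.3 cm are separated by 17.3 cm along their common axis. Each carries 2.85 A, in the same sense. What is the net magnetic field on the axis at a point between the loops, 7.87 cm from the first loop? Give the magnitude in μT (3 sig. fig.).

B ≈ 14.8 μT

Each loop contributes B = μ₀IR²/[2(R²+z²)^(3/2)] on the axis, with z measured from that loop.
Loop 1 (z = 0.0787 m): B₁ = 7.81×10⁻⁶ T. Loop 2 (z = 0.0943 m): B₂ = 7.01×10⁻⁶ T.
The fields add: B = B₁ + B₂ = 1.48×10⁻⁵ T.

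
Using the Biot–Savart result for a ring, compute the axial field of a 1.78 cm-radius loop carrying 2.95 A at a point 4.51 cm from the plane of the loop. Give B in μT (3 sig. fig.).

On the axis of a circular loop, B = μ₀IR² / [2(R²+z²)^(3/2)].
R² + z² = (0.0178)² + (0.0451)² = 0.002351 m², and (R²+z²)^(3/2) = 1.14×10⁻⁴ m³.
B = (4π×10⁻⁷ × 2.95 × 0.0003168) / (2 × 1.14×10⁻⁴) = 5.15×10⁻⁶ T.

B ≈ 5.15 μT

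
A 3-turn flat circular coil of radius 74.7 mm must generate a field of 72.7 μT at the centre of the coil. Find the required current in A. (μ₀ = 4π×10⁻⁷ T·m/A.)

For an N-turn coil, B = Nμ₀I/(2R) with R = 0.0747 m, so I = 2RB/(Nμ₀) = 2 × 0.0747 × 7.27×10⁻⁵ / (3 × 4π×10⁻⁷) = 2.88 A.

I ≈ 2.88 A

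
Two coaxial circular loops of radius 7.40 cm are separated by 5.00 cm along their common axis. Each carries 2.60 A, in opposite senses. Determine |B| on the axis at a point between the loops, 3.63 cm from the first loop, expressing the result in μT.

Each loop contributes B = μ₀IR²/[2(R²+z²)^(3/2)] on the axis, with z measured from that loop.
Loop 1 (z = 0.0363 m): B₁ = 1.60×10⁻⁵ T. Loop 2 (z = 0.0137 m): B₂ = 2.10×10⁻⁵ T.
The fields oppose: B = |B₁ − B₂| = 5.01×10⁻⁶ T.

B ≈ 5.01 μT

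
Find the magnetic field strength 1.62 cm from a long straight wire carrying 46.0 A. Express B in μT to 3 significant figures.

B ≈ 568 μT

For an infinitely long straight wire, B = μ₀I/(2πd).
B = (4π×10⁻⁷ × 46.0) / (2π × 0.0162) = 5.68×10⁻⁴ T.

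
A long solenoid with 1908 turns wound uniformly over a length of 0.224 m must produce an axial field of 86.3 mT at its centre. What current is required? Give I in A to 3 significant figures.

Inside a long solenoid B = μ₀nI with n = 8518 m⁻¹, so I = B/(μ₀n).
I = 8.63×10⁻² / (4π×10⁻⁷ × 8518) = 8.06 A.

I ≈ 8.06 A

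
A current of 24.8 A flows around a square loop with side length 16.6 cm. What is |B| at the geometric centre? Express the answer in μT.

B ≈ 169 μT

Each side is a finite straight segment at perpendicular distance d = a/(2 tan(π/4)) = 0.083 m from the centre, with end-angles ±π/4.
One side contributes B₁ = (μ₀I/4πd)·2 sin(π/4) = 4.23×10⁻⁵ T.
All 4 sides add in the same direction: B = 4 × 4.23×10⁻⁵ = 1.69×10⁻⁴ T.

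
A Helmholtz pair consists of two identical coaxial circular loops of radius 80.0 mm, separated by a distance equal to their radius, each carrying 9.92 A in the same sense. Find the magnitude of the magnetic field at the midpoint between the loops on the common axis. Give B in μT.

B ≈ 111 μT

Each loop contributes B = μ₀IR²/[2(R²+z²)^(3/2)] on the axis, with z measured from that loop.
Loop 1 (z = 0.04 m): B₁ = 5.57×10⁻⁵ T. Loop 2 (z = 0.04 m): B₂ = 5.57×10⁻⁵ T.
The fields add: B = B₁ + B₂ = 1.11×10⁻⁴ T.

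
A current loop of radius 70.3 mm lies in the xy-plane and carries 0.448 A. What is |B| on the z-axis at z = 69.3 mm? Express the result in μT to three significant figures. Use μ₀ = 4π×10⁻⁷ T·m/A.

B ≈ 1.45 μT

On the axis of a circular loop, B = μ₀IR² / [2(R²+z²)^(3/2)].
R² + z² = (0.0703)² + (0.0693)² = 0.009745 m², and (R²+z²)^(3/2) = 9.62×10⁻⁴ m³.
B = (4π×10⁻⁷ × 0.448 × 0.004942) / (2 × 9.62×10⁻⁴) = 1.45×10⁻⁶ T.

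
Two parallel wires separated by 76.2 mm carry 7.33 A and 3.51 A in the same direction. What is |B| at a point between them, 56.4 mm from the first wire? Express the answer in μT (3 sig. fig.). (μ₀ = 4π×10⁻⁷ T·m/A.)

Each long wire gives B = μ₀I/(2πd). Distances are d₁ = 0.0564 m and d₂ = 0.0198 m.
B₁ = 2.60×10⁻⁵ T, B₂ = 3.55×10⁻⁵ T.
Between parallel currents the two contributions point in opposite directions, so they subtract. B = |B₁ − B₂| = |2.60×10⁻⁵ − 3.55×10⁻⁵| = 9.46×10⁻⁶ T.

B ≈ 9.46 μT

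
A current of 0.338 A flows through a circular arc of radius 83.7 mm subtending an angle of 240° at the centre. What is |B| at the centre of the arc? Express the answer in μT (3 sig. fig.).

The Biot–Savart field of a circular arc at its centre is B = μ₀Iφ/(4πR), with φ = 4.189 rad.
B = (4π×10⁻⁷ × 0.338 × 4.189) / (4π × 0.0837) = 1.69×10⁻⁶ T.

B ≈ 1.69 μT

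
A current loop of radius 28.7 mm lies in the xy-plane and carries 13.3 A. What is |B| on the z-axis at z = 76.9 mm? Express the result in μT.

B ≈ 12.4 μT

On the axis of a circular loop, B = μ₀IR² / [2(R²+z²)^(3/2)].
R² + z² = (0.0287)² + (0.0769)² = 0.006737 m², and (R²+z²)^(3/2) = 5.53×10⁻⁴ m³.
B = (4π×10⁻⁷ × 13.3 × 0.0008237) / (2 × 5.53×10⁻⁴) = 1.24×10⁻⁵ T.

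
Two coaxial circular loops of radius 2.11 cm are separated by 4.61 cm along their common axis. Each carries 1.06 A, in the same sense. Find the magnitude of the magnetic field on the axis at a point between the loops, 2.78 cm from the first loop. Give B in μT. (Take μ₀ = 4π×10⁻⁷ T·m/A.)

Each loop contributes B = μ₀IR²/[2(R²+z²)^(3/2)] on the axis, with z measured from that loop.
Loop 1 (z = 0.0278 m): B₁ = 6.98×10⁻⁶ T. Loop 2 (z = 0.0183 m): B₂ = 1.36×10⁻⁵ T.
The fields add: B = B₁ + B₂ = 2.06×10⁻⁵ T.

B ≈ 20.6 μT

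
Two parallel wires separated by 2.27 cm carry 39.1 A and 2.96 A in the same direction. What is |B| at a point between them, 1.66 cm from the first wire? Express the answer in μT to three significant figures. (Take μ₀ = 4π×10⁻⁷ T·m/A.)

Each long wire gives B = μ₀I/(2πd). Distances are d₁ = 0.0166 m and d₂ = 0.0061 m.
B₁ = 4.71×10⁻⁴ T, B₂ = 9.70×10⁻⁵ T.
Between parallel currents the two contributions point in opposite directions, so they subtract. B = |B₁ − B₂| = |4.71×10⁻⁴ − 9.70×10⁻⁵| = 3.74×10⁻⁴ T.

B ≈ 374 μT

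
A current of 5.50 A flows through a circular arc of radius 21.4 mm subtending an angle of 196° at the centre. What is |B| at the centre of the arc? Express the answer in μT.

B ≈ 87.9 μT

The Biot–Savart field of a circular arc at its centre is B = μ₀Iφ/(4πR), with φ = 3.421 rad.
B = (4π×10⁻⁷ × 5.50 × 3.421) / (4π × 0.0214) = 8.79×10⁻⁵ T.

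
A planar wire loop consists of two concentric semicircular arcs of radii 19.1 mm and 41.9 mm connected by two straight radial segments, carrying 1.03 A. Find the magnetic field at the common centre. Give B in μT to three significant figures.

The radial connectors point toward the centre, so dl × r̂ = 0 and they contribute nothing.
Each semicircle gives μ₀I/(4R): inner arc 1.69×10⁻⁵ T, outer arc 7.72×10⁻⁶ T.
The two arcs carry current in opposite angular senses, so their fields oppose: B = |1.69×10⁻⁵ − 7.72×10⁻⁶| = 9.22×10⁻⁶ T.

B ≈ 9.22 μT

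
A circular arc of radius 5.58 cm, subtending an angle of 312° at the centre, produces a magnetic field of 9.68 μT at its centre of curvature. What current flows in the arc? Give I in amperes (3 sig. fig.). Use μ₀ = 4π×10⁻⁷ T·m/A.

I ≈ 0.992 A

For a circular arc, B = μ₀Iφ/(4πR) with φ in radians; here φ = 5.445 rad.
So I = 4πRB/(μ₀φ) = 4π × 0.0558 × 9.68×10⁻⁶ / (4π×10⁻⁷ × 5.445) = 0.992 A.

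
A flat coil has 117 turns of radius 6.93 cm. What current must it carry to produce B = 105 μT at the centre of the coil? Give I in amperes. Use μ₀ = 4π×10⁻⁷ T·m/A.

For an N-turn coil, B = Nμ₀I/(2R) with R = 0.0693 m, so I = 2RB/(Nμ₀) = 2 × 0.0693 × 1.05×10⁻⁴ / (117 × 4π×10⁻⁷) = 9.90×10⁻² A.

I ≈ 0.0990 A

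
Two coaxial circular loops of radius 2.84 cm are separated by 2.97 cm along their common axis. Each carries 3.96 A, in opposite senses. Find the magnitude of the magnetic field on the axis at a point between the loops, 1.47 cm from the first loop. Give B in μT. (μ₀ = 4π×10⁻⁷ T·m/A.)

B ≈ 0.793 μT

Each loop contributes B = μ₀IR²/[2(R²+z²)^(3/2)] on the axis, with z measured from that loop.
Loop 1 (z = 0.0147 m): B₁ = 6.14×10⁻⁵ T. Loop 2 (z = 0.015 m): B₂ = 6.06×10⁻⁵ T.
The fields oppose: B = |B₁ − B₂| = 7.93×10⁻⁷ T.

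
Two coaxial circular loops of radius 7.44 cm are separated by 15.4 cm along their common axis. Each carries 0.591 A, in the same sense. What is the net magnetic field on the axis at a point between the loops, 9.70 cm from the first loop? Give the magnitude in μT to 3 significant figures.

Each loop contributes B = μ₀IR²/[2(R²+z²)^(3/2)] on the axis, with z measured from that loop.
Loop 1 (z = 0.097 m): B₁ = 1.13×10⁻⁶ T. Loop 2 (z = 0.057 m): B₂ = 2.50×10⁻⁶ T.
The fields add: B = B₁ + B₂ = 3.62×10⁻⁶ T.

B ≈ 3.62 μT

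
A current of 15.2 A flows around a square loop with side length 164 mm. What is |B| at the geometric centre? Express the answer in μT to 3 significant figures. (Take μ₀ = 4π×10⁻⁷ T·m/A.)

B ≈ 105 μT

Each side is a finite straight segment at perpendicular distance d = a/(2 tan(π/4)) = 0.082 m from the centre, with end-angles ±π/4.
One side contributes B₁ = (μ₀I/4πd)·2 sin(π/4) = 2.62×10⁻⁵ T.
All 4 sides add in the same direction: B = 4 × 2.62×10⁻⁵ = 1.05×10⁻⁴ T.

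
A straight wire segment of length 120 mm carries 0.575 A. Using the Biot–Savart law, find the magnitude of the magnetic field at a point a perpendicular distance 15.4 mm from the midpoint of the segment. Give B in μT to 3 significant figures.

For a finite straight segment, B = (μ₀I/4πd)(sinθ₁ + sinθ₂), where θ₁, θ₂ are the angles from the perpendicular to each end.
The perpendicular from the point meets the wire at its midpoint, so each end is L/2 = 0.06 m away along the wire.
sinθ₁ = 0.06/√(0.06²+0.0154²) = 0.9686; sinθ₂ = 0.06/√(0.06²+0.0154²) = 0.9686.
B = (4π×10⁻⁷ × 0.575) / (4π × 0.0154) × (0.9686 + 0.9686) = 7.23×10⁻⁶ T.

B ≈ 7.23 μT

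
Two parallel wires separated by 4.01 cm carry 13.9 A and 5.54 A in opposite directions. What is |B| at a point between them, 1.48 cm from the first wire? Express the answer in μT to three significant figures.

Each long wire gives B = μ₀I/(2πd). Distances are d₁ = 0.0148 m and d₂ = 0.0253 m.
B₁ = 1.88×10⁻⁴ T, B₂ = 4.38×10⁻⁵ T.
Between antiparallel currents both contributions point the same way, so they add. B = B₁ + B₂ = 1.88×10⁻⁴ + 4.38×10⁻⁵ = 2.32×10⁻⁴ T.

B ≈ 232 μT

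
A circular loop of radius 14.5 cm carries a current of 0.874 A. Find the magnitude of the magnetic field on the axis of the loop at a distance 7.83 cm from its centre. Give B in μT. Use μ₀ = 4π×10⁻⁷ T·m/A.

On the axis of a circular loop, B = μ₀IR² / [2(R²+z²)^(3/2)].
R² + z² = (0.145)² + (0.0783)² = 0.02716 m², and (R²+z²)^(3/2) = 4.48×10⁻³ m³.
B = (4π×10⁻⁷ × 0.874 × 0.02102) / (2 × 4.48×10⁻³) = 2.58×10⁻⁶ T.

B ≈ 2.58 μT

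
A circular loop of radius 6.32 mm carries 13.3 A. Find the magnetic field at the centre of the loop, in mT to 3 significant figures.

At the centre of a circular loop the Biot–Savart law gives B = μ₀I/(2R).
B = (4π×10⁻⁷ × 13.3) / (2 × 0.00632) = 1.32×10⁻³ T.

B ≈ 1.32 mT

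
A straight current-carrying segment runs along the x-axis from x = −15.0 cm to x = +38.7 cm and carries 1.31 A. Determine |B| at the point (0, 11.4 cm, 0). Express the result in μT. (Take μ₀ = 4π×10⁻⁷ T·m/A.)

For a finite straight segment, B = (μ₀I/4πd)(sinθ₁ + sinθ₂), where θ₁, θ₂ are the angles from the perpendicular to each end.
The perpendicular distance is d = 0.114 m; the end-offsets along the wire are a = 0.15 m and b = 0.387 m.
sinθ₁ = 0.15/√(0.15²+0.114²) = 0.7962; sinθ₂ = 0.387/√(0.387²+0.114²) = 0.9592.
B = (4π×10⁻⁷ × 1.31) / (4π × 0.114) × (0.7962 + 0.9592) = 2.02×10⁻⁶ T.

B ≈ 2.02 μT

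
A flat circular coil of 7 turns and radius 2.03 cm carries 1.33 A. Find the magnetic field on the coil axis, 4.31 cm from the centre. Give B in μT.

B ≈ 22.3 μT

For an N-turn flat coil, B = Nμ₀IR²/[2(R²+z²)^(3/2)] with R = 0.0203 m, z = 0.0431 m.
B = 7 × 3.18×10⁻⁶ T = 2.23×10⁻⁵ T.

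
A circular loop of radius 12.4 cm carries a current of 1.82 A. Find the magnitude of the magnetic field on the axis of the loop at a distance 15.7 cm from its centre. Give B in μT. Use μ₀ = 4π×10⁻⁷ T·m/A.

B ≈ 2.20 μT

On the axis of a circular loop, B = μ₀IR² / [2(R²+z²)^(3/2)].
R² + z² = (0.124)² + (0.157)² = 0.04003 m², and (R²+z²)^(3/2) = 8.01×10⁻³ m³.
B = (4π×10⁻⁷ × 1.82 × 0.01538) / (2 × 8.01×10⁻³) = 2.20×10⁻⁶ T.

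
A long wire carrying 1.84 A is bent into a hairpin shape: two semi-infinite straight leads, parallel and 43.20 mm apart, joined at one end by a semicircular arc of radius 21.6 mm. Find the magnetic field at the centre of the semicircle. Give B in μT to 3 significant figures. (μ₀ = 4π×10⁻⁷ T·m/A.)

The semicircular arc contributes B_arc = μ₀I·π/(4πR) = μ₀I/(4R) = 2.68×10⁻⁵ T.
Each semi-infinite lead is at perpendicular distance R = 0.0216 m from the centre, with the perpendicular foot at its near end, so it contributes μ₀I/(4πR); both point the same way, together 1.70×10⁻⁵ T.
Arc and leads all point the same direction: B = 2.68×10⁻⁵ + 1.70×10⁻⁵ = 4.38×10⁻⁵ T.

B ≈ 43.8 μT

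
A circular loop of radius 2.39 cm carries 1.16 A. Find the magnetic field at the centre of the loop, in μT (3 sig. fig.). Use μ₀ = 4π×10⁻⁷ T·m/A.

B ≈ 30.5 μT

At the centre of a circular loop the Biot–Savart law gives B = μ₀I/(2R).
B = (4π×10⁻⁷ × 1.16) / (2 × 0.0239) = 3.05×10⁻⁵ T.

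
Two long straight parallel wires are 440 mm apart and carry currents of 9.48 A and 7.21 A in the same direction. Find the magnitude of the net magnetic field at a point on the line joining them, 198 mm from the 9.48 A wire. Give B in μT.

Each long wire gives B = μ₀I/(2πd). Distances are d₁ = 0.198 m and d₂ = 0.242 m.
B₁ = 9.58×10⁻⁶ T, B₂ = 5.96×10⁻⁶ T.
Between parallel currents the two contributions point in opposite directions, so they subtract. B = |B₁ − B₂| = |9.58×10⁻⁶ − 5.96×10⁻⁶| = 3.62×10⁻⁶ T.

B ≈ 3.62 μT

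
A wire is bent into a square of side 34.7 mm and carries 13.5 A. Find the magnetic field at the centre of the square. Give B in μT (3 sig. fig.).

Each side is a finite straight segment at perpendicular distance d = a/(2 tan(π/4)) = 0.01735 m from the centre, with end-angles ±π/4.
One side contributes B₁ = (μ₀I/4πd)·2 sin(π/4) = 1.10×10⁻⁴ T.
All 4 sides add in the same direction: B = 4 × 1.10×10⁻⁴ = 4.40×10⁻⁴ T.

B ≈ 440 μT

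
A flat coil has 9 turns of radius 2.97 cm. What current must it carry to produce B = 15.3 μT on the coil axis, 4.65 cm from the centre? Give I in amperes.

For an N-turn coil, B = Nμ₀IR²/[2(R²+z²)^(3/2)] with R = 0.0297 m, z = 0.0465 m, so I = 2B(R²+z²)^(3/2)/(Nμ₀R²) = 2 × 1.53×10⁻⁵ × 1.68×10⁻⁴ / (9 × 4π×10⁻⁷ × 0.0008821) = 0.515 A.

I ≈ 0.515 A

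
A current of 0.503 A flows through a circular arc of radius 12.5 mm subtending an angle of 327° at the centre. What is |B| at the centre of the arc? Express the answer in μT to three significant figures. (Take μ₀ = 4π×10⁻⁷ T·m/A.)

B ≈ 23.0 μT

The Biot–Savart field of a circular arc at its centre is B = μ₀Iφ/(4πR), with φ = 5.707 rad.
B = (4π×10⁻⁷ × 0.503 × 5.707) / (4π × 0.0125) = 2.30×10⁻⁵ T.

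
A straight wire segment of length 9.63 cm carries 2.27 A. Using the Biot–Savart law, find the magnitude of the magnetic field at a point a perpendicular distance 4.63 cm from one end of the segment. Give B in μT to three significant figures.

B ≈ 4.42 μT

For a finite straight segment, B = (μ₀I/4πd)(sinθ₁ + sinθ₂), where θ₁, θ₂ are the angles from the perpendicular to each end.
The perpendicular foot is at one end, so the two end-offsets along the wire are 0 and L = 0.0963 m.
sinθ₁ = 0/√(0²+0.0463²) = 0.0000; sinθ₂ = 0.0963/√(0.0963²+0.0463²) = 0.9012.
B = (4π×10⁻⁷ × 2.27) / (4π × 0.0463) × (0.0000 + 0.9012) = 4.42×10⁻⁶ T.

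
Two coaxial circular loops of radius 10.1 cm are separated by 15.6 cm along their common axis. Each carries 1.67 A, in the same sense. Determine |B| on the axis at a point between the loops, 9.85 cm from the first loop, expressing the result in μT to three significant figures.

B ≈ 10.6 μT

Each loop contributes B = μ₀IR²/[2(R²+z²)^(3/2)] on the axis, with z measured from that loop.
Loop 1 (z = 0.0985 m): B₁ = 3.81×10⁻⁶ T. Loop 2 (z = 0.0575 m): B₂ = 6.82×10⁻⁶ T.
The fields add: B = B₁ + B₂ = 1.06×10⁻⁵ T.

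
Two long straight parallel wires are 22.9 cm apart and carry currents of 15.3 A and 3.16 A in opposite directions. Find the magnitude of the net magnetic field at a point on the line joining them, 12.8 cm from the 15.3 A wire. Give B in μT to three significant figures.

B ≈ 30.2 μT

Each long wire gives B = μ₀I/(2πd). Distances are d₁ = 0.128 m and d₂ = 0.101 m.
B₁ = 2.39×10⁻⁵ T, B₂ = 6.26×10⁻⁶ T.
Between antiparallel currents both contributions point the same way, so they add. B = B₁ + B₂ = 2.39×10⁻⁵ + 6.26×10⁻⁶ = 3.02×10⁻⁵ T.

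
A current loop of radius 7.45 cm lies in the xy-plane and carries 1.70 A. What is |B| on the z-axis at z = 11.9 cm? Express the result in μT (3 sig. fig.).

B ≈ 2.14 μT

On the axis of a circular loop, B = μ₀IR² / [2(R²+z²)^(3/2)].
R² + z² = (0.0745)² + (0.119)² = 0.01971 m², and (R²+z²)^(3/2) = 2.77×10⁻³ m³.
B = (4π×10⁻⁷ × 1.70 × 0.00555) / (2 × 2.77×10⁻³) = 2.14×10⁻⁶ T.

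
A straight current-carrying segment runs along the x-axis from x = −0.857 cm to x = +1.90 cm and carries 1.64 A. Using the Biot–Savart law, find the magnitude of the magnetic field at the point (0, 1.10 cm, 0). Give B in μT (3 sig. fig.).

For a finite straight segment, B = (μ₀I/4πd)(sinθ₁ + sinθ₂), where θ₁, θ₂ are the angles from the perpendicular to each end.
The perpendicular distance is d = 0.011 m; the end-offsets along the wire are a = 0.00857 m and b = 0.019 m.
sinθ₁ = 0.00857/√(0.00857²+0.011²) = 0.6146; sinθ₂ = 0.019/√(0.019²+0.011²) = 0.8654.
B = (4π×10⁻⁷ × 1.64) / (4π × 0.011) × (0.6146 + 0.8654) = 2.21×10⁻⁵ T.

B ≈ 22.1 μT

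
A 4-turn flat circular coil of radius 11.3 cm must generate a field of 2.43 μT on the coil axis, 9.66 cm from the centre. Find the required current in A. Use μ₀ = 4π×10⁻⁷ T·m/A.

For an N-turn coil, B = Nμ₀IR²/[2(R²+z²)^(3/2)] with R = 0.113 m, z = 0.0966 m, so I = 2B(R²+z²)^(3/2)/(Nμ₀R²) = 2 × 2.43×10⁻⁶ × 3.29×10⁻³ / (4 × 4π×10⁻⁷ × 0.01277) = 0.249 A.

I ≈ 0.249 A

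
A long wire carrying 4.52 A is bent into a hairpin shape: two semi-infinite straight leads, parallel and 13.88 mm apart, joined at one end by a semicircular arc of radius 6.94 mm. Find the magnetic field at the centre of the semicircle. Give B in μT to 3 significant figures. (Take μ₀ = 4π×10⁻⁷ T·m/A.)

B ≈ 335 μT

The semicircular arc contributes B_arc = μ₀I·π/(4πR) = μ₀I/(4R) = 2.05×10⁻⁴ T.
Each semi-infinite lead is at perpendicular distance R = 0.00694 m from the centre, with the perpendicular foot at its near end, so it contributes μ₀I/(4πR); both point the same way, together 1.30×10⁻⁴ T.
Arc and leads all point the same direction: B = 2.05×10⁻⁴ + 1.30×10⁻⁴ = 3.35×10⁻⁴ T.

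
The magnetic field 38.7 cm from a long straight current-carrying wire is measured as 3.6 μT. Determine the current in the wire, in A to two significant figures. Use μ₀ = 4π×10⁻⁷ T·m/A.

For a long straight wire B = μ₀I/(2πd), so I = 2πdB/μ₀.
I = 2π × 0.387 × 3.60×10⁻⁶ / (4π×10⁻⁷) = 6.97 A.

I ≈ 7.0 A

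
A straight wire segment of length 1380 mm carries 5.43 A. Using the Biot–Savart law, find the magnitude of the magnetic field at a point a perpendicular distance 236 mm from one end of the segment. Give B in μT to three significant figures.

B ≈ 2.27 μT

For a finite straight segment, B = (μ₀I/4πd)(sinθ₁ + sinθ₂), where θ₁, θ₂ are the angles from the perpendicular to each end.
The perpendicular foot is at one end, so the two end-offsets along the wire are 0 and L = 1.38 m.
sinθ₁ = 0/√(0²+0.236²) = 0.0000; sinθ₂ = 1.38/√(1.38²+0.236²) = 0.9857.
B = (4π×10⁻⁷ × 5.43) / (4π × 0.236) × (0.0000 + 0.9857) = 2.27×10⁻⁶ T.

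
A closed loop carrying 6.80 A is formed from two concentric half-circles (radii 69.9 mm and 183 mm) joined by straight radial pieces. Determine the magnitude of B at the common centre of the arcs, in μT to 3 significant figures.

The radial connectors point toward the centre, so dl × r̂ = 0 and they contribute nothing.
Each semicircle gives μ₀I/(4R): inner arc 3.06×10⁻⁵ T, outer arc 1.17×10⁻⁵ T.
The two arcs carry current in opposite angular senses, so their fields oppose: B = |3.06×10⁻⁵ − 1.17×10⁻⁵| = 1.89×10⁻⁵ T.

B ≈ 18.9 μT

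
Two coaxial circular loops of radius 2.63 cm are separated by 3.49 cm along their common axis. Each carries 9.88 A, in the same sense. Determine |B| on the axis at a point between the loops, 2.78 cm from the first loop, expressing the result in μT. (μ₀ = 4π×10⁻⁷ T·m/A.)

B ≈ 289 μT

Each loop contributes B = μ₀IR²/[2(R²+z²)^(3/2)] on the axis, with z measured from that loop.
Loop 1 (z = 0.0278 m): B₁ = 7.66×10⁻⁵ T. Loop 2 (z = 0.0071 m): B₂ = 2.12×10⁻⁴ T.
The fields add: B = B₁ + B₂ = 2.89×10⁻⁴ T.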